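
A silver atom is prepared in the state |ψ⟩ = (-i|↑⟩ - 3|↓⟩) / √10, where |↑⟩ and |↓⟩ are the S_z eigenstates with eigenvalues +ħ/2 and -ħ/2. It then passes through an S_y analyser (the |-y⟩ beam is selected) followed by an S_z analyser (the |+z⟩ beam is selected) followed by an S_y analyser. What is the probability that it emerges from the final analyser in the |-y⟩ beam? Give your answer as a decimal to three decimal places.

First analyser (S_y): P(|-y⟩) = |⟨-y|ψ⟩|² = 16/20.
After stage 1 the state is |-y⟩; P(|+z⟩) = |⟨+z|-y⟩|² = 1/2.
After stage 2 the state is |+z⟩; P(|-y⟩) = |⟨-y|+z⟩|² = 1/2.
Joint probability = 16/20 × 1/2 × 1/2 = 0.200.

0.200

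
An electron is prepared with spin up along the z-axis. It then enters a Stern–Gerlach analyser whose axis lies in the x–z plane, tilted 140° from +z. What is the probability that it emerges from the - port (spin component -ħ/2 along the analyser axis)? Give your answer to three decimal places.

0.883

For spin-½, the probability of finding spin-up along an axis at angle θ to the initial spin direction is cos²(θ/2); spin-down is sin²(θ/2).
θ = 140°, so P = sin²(70°) ≈ 0.883.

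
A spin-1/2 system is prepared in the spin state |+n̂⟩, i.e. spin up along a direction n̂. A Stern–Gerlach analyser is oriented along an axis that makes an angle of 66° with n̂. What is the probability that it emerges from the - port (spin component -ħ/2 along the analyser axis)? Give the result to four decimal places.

0.2966

For spin-½, the probability of finding spin-up along an axis at angle θ to the initial spin direction is cos²(θ/2); spin-down is sin²(θ/2).
θ = 66°, so P = sin²(33°) ≈ 0.2966.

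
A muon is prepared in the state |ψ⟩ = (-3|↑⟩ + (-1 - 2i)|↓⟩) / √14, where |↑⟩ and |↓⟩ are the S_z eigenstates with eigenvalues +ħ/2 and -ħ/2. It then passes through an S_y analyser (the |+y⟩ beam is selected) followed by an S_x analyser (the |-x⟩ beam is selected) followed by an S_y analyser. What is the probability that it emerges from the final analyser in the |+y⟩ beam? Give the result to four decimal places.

0.2321

First analyser (S_y): P(|+y⟩) = |⟨+y|ψ⟩|² = 26/28.
After stage 1 the state is |+y⟩; P(|-x⟩) = |⟨-x|+y⟩|² = 1/2.
After stage 2 the state is |-x⟩; P(|+y⟩) = |⟨+y|-x⟩|² = 1/2.
Joint probability = 26/28 × 1/2 × 1/2 = 0.2321.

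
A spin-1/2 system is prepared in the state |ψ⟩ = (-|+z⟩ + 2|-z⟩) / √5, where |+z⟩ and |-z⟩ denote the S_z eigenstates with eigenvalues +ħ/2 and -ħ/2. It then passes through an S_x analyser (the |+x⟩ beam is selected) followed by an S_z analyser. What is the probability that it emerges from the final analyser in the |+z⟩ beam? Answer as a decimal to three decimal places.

0.050

First analyser (S_x): P(|+x⟩) = |⟨+x|ψ⟩|² = 1/10.
After stage 1 the state is |+x⟩; P(|+z⟩) = |⟨+z|+x⟩|² = 1/2.
Joint probability = 1/10 × 1/2 = 0.050.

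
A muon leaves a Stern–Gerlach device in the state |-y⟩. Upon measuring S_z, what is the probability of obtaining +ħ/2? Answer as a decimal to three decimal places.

In the S_z basis, |-y⟩ = (|+z⟩ - i|-z⟩)/√2 and |+z⟩ = |+z⟩.
|⟨+z|-y⟩|² = 1/2.

0.500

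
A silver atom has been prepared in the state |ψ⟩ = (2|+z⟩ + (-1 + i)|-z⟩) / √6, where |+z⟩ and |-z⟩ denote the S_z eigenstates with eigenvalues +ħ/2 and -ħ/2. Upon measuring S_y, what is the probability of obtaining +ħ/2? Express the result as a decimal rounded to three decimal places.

|+y⟩ = (|+z⟩ + i|-z⟩)/√2, so ⟨+y|ψ⟩ = (3 + i) / (√2·√6).
P = |3 + i|² / 12 = 10/12.

0.833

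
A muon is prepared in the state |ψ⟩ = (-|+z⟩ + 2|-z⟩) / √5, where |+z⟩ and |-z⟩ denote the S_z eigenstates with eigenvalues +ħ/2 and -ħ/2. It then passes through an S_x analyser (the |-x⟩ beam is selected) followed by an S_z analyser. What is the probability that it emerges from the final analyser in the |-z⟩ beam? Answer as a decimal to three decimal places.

First analyser (S_x): P(|-x⟩) = |⟨-x|ψ⟩|² = 9/10.
After stage 1 the state is |-x⟩; P(|-z⟩) = |⟨-z|-x⟩|² = 1/2.
Joint probability = 9/10 × 1/2 = 0.450.

0.450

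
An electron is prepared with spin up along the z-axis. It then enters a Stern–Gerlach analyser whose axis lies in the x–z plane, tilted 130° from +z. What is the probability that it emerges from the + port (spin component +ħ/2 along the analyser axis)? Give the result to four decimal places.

For spin-½, the probability of finding spin-up along an axis at angle θ to the initial spin direction is cos²(θ/2); spin-down is sin²(θ/2).
θ = 130°, so P = cos²(65°) ≈ 0.1786.

0.1786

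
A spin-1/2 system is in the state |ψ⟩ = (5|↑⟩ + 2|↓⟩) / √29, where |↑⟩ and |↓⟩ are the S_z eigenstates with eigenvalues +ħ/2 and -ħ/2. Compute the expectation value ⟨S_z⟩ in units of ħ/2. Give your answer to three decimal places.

0.724

⟨σ_z⟩ = |a|² - |b|² divided by |a|²+|b|², with a, b the |↑⟩, |↓⟩ amplitudes.
= (25 - 4)/29 = 21/29.
⟨S_z⟩ = (ħ/2)·⟨σ_z⟩.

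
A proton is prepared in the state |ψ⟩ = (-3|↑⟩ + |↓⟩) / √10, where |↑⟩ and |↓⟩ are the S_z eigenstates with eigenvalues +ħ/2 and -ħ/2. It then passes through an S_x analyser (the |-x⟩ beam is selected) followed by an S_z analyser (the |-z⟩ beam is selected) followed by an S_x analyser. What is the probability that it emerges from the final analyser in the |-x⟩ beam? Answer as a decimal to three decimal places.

0.200

First analyser (S_x): P(|-x⟩) = |⟨-x|ψ⟩|² = 16/20.
After stage 1 the state is |-x⟩; P(|-z⟩) = |⟨-z|-x⟩|² = 1/2.
After stage 2 the state is |-z⟩; P(|-x⟩) = |⟨-x|-z⟩|² = 1/2.
Joint probability = 16/20 × 1/2 × 1/2 = 0.200.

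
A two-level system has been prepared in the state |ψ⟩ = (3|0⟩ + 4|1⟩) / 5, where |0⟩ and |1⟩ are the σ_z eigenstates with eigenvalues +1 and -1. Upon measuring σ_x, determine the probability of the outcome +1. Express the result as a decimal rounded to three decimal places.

0.980

|+x⟩ = (|0⟩ + |1⟩)/√2, so ⟨+x|ψ⟩ = (7) / (√2·5).
P = |7|² / 50 = 49/50.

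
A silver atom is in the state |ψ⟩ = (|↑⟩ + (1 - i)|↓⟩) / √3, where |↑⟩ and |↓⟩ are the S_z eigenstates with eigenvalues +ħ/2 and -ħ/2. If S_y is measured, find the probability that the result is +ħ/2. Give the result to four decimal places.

0.1667

|+y⟩ = (|↑⟩ + i|↓⟩)/√2, so ⟨+y|ψ⟩ = (-i) / (√2·√3).
P = |-i|² / 6 = 1/6.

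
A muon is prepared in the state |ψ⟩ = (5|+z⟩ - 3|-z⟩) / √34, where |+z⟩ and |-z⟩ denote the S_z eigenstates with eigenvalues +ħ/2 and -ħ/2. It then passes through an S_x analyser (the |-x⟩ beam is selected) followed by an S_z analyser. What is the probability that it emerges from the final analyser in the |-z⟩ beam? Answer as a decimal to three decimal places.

First analyser (S_x): P(|-x⟩) = |⟨-x|ψ⟩|² = 64/68.
After stage 1 the state is |-x⟩; P(|-z⟩) = |⟨-z|-x⟩|² = 1/2.
Joint probability = 64/68 × 1/2 = 0.471.

0.471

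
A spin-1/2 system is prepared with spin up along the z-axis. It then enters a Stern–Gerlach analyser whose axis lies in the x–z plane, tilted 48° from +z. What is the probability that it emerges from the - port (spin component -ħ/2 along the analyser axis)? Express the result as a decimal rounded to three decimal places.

0.165

For spin-½, the probability of finding spin-up along an axis at angle θ to the initial spin direction is cos²(θ/2); spin-down is sin²(θ/2).
θ = 48°, so P = sin²(24°) ≈ 0.165.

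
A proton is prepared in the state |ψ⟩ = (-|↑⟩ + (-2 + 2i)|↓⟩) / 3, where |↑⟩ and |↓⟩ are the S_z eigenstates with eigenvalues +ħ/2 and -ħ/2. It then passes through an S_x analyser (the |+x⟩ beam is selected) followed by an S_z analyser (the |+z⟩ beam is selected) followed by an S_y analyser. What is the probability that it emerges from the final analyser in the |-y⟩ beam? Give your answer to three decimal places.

First analyser (S_x): P(|+x⟩) = |⟨+x|ψ⟩|² = 13/18.
After stage 1 the state is |+x⟩; P(|+z⟩) = |⟨+z|+x⟩|² = 1/2.
After stage 2 the state is |+z⟩; P(|-y⟩) = |⟨-y|+z⟩|² = 1/2.
Joint probability = 13/18 × 1/2 × 1/2 = 0.181.

0.181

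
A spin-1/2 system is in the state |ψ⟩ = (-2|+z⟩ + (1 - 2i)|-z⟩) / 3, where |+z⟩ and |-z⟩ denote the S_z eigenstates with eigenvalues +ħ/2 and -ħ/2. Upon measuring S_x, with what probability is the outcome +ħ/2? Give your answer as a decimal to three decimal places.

|+x⟩ = (|+z⟩ + |-z⟩)/√2, so ⟨+x|ψ⟩ = (-1 - 2i) / (√2·3).
P = |-1 - 2i|² / 18 = 5/18.

0.278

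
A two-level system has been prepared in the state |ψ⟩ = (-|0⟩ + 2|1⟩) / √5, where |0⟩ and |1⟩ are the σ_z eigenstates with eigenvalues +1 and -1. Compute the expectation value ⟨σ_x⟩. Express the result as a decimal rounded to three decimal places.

-0.800

⟨σ_x⟩ = 2 Re(a* b)/(|a|²+|b|²) with a = -1, b = 2.
a* b = -2, so ⟨σ_x⟩ = -4/5.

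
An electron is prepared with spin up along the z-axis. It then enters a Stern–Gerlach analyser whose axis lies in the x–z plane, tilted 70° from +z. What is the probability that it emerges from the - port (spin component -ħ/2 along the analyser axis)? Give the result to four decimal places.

0.3290

For spin-½, the probability of finding spin-up along an axis at angle θ to the initial spin direction is cos²(θ/2); spin-down is sin²(θ/2).
θ = 70°, so P = sin²(35°) ≈ 0.3290.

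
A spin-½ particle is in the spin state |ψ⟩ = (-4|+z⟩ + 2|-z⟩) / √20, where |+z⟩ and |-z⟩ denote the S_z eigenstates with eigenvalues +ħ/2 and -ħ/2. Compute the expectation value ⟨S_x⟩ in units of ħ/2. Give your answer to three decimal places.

-0.800

⟨σ_x⟩ = 2 Re(a* b)/(|a|²+|b|²) with a = -4, b = 2.
a* b = -8, so ⟨σ_x⟩ = -16/20.
⟨S_x⟩ = (ħ/2)·⟨σ_x⟩.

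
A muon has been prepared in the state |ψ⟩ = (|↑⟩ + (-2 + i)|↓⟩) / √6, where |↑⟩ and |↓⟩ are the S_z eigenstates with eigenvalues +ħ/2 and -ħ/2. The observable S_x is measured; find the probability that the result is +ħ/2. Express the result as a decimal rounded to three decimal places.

|+x⟩ = (|↑⟩ + |↓⟩)/√2, so ⟨+x|ψ⟩ = (-1 + i) / (√2·√6).
P = |-1 + i|² / 12 = 2/12.

0.167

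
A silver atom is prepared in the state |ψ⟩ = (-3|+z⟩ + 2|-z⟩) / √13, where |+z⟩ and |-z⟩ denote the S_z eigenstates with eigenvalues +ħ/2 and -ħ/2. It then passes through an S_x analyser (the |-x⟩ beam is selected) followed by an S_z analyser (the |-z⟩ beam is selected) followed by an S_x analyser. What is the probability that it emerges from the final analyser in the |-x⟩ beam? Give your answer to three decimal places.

0.240

First analyser (S_x): P(|-x⟩) = |⟨-x|ψ⟩|² = 25/26.
After stage 1 the state is |-x⟩; P(|-z⟩) = |⟨-z|-x⟩|² = 1/2.
After stage 2 the state is |-z⟩; P(|-x⟩) = |⟨-x|-z⟩|² = 1/2.
Joint probability = 25/26 × 1/2 × 1/2 = 0.240.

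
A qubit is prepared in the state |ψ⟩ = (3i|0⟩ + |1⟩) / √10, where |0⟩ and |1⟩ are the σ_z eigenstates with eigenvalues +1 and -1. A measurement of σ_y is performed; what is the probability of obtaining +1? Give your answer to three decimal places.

|+y⟩ = (|0⟩ + i|1⟩)/√2, so ⟨+y|ψ⟩ = (2i) / (√2·√10).
P = |2i|² / 20 = 4/20.

0.200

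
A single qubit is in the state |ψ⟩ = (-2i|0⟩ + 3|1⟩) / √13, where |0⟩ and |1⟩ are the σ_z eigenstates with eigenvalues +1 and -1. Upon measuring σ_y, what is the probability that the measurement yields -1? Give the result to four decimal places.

0.0385

|-y⟩ = (|0⟩ - i|1⟩)/√2, so ⟨-y|ψ⟩ = (i) / (√2·√13).
P = |i|² / 26 = 1/26.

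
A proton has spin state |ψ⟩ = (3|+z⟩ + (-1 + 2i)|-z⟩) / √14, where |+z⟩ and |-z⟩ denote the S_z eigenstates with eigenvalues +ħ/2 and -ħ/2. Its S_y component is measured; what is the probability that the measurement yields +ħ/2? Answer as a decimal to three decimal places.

|+y⟩ = (|+z⟩ + i|-z⟩)/√2, so ⟨+y|ψ⟩ = (5 + i) / (√2·√14).
P = |5 + i|² / 28 = 26/28.

0.929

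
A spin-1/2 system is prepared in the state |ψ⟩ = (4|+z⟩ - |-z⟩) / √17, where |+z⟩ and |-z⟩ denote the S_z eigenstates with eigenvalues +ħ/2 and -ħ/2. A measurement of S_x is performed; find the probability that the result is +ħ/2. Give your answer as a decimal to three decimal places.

|+x⟩ = (|+z⟩ + |-z⟩)/√2, so ⟨+x|ψ⟩ = (3) / (√2·√17).
P = |3|² / 34 = 9/34.

0.265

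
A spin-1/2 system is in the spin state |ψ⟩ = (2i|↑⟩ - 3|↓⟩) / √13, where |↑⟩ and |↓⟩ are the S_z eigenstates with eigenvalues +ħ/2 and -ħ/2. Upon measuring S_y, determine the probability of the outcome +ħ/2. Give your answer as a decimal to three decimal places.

0.962

|+y⟩ = (|↑⟩ + i|↓⟩)/√2, so ⟨+y|ψ⟩ = (5i) / (√2·√13).
P = |5i|² / 26 = 25/26.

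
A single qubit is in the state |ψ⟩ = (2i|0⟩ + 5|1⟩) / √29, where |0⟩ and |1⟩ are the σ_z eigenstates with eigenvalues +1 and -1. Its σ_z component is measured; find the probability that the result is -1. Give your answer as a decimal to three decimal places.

0.862

The -1 outcome corresponds to |1⟩. Its amplitude in |ψ⟩ is 5/√29.
P = |5|² / 29 = 25/29.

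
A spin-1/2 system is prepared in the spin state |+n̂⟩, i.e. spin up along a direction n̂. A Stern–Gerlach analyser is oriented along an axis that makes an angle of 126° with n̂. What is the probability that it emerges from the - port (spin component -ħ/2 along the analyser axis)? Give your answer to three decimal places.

0.794

For spin-½, the probability of finding spin-up along an axis at angle θ to the initial spin direction is cos²(θ/2); spin-down is sin²(θ/2).
θ = 126°, so P = sin²(63°) ≈ 0.794.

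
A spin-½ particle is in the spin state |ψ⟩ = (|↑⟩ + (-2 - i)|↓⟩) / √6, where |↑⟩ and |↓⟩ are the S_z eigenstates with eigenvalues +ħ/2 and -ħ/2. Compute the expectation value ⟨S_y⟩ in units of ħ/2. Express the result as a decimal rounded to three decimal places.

⟨σ_y⟩ = 2 Im(a* b)/(|a|²+|b|²) with a = 1, b = (-2 - i).
a* b = (-2 - i), so ⟨σ_y⟩ = -2/6.
⟨S_y⟩ = (ħ/2)·⟨σ_y⟩.

-0.333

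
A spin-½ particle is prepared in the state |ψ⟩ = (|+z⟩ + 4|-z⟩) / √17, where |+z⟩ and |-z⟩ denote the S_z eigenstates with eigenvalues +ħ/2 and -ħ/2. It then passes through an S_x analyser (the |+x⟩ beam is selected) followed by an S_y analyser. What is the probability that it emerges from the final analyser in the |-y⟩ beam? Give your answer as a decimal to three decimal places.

0.368

First analyser (S_x): P(|+x⟩) = |⟨+x|ψ⟩|² = 25/34.
After stage 1 the state is |+x⟩; P(|-y⟩) = |⟨-y|+x⟩|² = 1/2.
Joint probability = 25/34 × 1/2 = 0.368.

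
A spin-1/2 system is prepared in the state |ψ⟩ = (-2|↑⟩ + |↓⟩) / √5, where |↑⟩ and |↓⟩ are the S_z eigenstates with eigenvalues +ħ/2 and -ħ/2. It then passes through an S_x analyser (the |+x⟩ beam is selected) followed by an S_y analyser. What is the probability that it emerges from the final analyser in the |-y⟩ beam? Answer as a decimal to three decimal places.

First analyser (S_x): P(|+x⟩) = |⟨+x|ψ⟩|² = 1/10.
After stage 1 the state is |+x⟩; P(|-y⟩) = |⟨-y|+x⟩|² = 1/2.
Joint probability = 1/10 × 1/2 = 0.050.

0.050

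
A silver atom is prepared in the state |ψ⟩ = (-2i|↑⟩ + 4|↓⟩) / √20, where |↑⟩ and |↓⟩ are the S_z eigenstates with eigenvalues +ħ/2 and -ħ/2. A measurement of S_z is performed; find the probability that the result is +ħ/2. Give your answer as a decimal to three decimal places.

0.200

The +ħ/2 outcome corresponds to |↑⟩. Its amplitude in |ψ⟩ is -2i/√20.
P = |-2i|² / 20 = 4/20.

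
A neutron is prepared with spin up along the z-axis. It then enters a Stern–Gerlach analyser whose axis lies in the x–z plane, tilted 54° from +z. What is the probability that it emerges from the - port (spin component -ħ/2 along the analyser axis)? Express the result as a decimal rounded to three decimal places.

0.206

For spin-½, the probability of finding spin-up along an axis at angle θ to the initial spin direction is cos²(θ/2); spin-down is sin²(θ/2).
θ = 54°, so P = sin²(27°) ≈ 0.206.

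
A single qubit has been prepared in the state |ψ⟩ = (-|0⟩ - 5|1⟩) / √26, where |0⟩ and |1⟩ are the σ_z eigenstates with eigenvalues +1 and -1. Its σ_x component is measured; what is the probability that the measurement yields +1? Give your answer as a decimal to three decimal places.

0.692

|+x⟩ = (|0⟩ + |1⟩)/√2, so ⟨+x|ψ⟩ = (-6) / (√2·√26).
P = |-6|² / 52 = 36/52.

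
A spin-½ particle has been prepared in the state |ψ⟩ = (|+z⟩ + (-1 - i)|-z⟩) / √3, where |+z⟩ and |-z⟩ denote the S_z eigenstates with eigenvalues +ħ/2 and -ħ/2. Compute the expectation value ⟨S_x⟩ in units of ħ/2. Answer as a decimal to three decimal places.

-0.667

⟨σ_x⟩ = 2 Re(a* b)/(|a|²+|b|²) with a = 1, b = (-1 - i).
a* b = (-1 - i), so ⟨σ_x⟩ = -2/3.
⟨S_x⟩ = (ħ/2)·⟨σ_x⟩.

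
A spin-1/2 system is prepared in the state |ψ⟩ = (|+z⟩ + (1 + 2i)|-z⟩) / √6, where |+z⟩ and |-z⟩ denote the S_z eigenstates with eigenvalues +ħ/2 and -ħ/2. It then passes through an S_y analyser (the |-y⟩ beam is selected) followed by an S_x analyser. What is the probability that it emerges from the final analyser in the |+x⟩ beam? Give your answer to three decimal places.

0.083

First analyser (S_y): P(|-y⟩) = |⟨-y|ψ⟩|² = 2/12.
After stage 1 the state is |-y⟩; P(|+x⟩) = |⟨+x|-y⟩|² = 1/2.
Joint probability = 2/12 × 1/2 = 0.083.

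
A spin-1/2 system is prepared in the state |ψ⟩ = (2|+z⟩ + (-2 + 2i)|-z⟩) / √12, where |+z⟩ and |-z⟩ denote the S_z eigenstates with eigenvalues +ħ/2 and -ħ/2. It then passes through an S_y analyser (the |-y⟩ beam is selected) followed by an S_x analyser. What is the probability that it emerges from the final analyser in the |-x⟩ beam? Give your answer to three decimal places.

0.083

First analyser (S_y): P(|-y⟩) = |⟨-y|ψ⟩|² = 4/24.
After stage 1 the state is |-y⟩; P(|-x⟩) = |⟨-x|-y⟩|² = 1/2.
Joint probability = 4/24 × 1/2 = 0.083.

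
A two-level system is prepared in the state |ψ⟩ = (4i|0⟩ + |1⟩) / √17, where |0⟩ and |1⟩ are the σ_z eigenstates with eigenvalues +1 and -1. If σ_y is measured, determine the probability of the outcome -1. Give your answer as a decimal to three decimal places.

0.735

|-y⟩ = (|0⟩ - i|1⟩)/√2, so ⟨-y|ψ⟩ = (5i) / (√2·√17).
P = |5i|² / 34 = 25/34.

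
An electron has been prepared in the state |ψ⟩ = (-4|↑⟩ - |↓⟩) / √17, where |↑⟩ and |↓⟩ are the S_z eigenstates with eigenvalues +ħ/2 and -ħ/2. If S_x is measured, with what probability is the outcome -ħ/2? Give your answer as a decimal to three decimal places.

0.265

|-x⟩ = (|↑⟩ - |↓⟩)/√2, so ⟨-x|ψ⟩ = (-3) / (√2·√17).
P = |-3|² / 34 = 9/34.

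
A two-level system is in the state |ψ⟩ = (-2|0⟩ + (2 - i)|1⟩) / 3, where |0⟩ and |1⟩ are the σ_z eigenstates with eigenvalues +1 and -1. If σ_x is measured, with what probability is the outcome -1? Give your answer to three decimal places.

0.944

|-x⟩ = (|0⟩ - |1⟩)/√2, so ⟨-x|ψ⟩ = (-4 + i) / (√2·3).
P = |-4 + i|² / 18 = 17/18.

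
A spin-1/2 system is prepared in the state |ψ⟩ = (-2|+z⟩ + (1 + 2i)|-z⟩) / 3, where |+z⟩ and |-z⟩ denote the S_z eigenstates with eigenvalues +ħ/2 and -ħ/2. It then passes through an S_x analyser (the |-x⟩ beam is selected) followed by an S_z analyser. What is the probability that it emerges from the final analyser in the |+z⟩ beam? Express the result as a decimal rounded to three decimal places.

0.361

First analyser (S_x): P(|-x⟩) = |⟨-x|ψ⟩|² = 13/18.
After stage 1 the state is |-x⟩; P(|+z⟩) = |⟨+z|-x⟩|² = 1/2.
Joint probability = 13/18 × 1/2 = 0.361.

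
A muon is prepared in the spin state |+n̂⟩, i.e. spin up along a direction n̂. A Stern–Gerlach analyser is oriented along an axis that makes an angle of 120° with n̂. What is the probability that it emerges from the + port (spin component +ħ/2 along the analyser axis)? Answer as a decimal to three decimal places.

For spin-½, the probability of finding spin-up along an axis at angle θ to the initial spin direction is cos²(θ/2); spin-down is sin²(θ/2).
θ = 120°, so P = cos²(60°) ≈ 0.250.

0.250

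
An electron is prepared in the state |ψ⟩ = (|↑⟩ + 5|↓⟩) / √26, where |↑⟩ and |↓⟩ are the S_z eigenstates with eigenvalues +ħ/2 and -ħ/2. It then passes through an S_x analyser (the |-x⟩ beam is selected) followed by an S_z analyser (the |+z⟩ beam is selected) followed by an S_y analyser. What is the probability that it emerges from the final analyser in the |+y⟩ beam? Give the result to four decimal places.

0.0769

First analyser (S_x): P(|-x⟩) = |⟨-x|ψ⟩|² = 16/52.
After stage 1 the state is |-x⟩; P(|+z⟩) = |⟨+z|-x⟩|² = 1/2.
After stage 2 the state is |+z⟩; P(|+y⟩) = |⟨+y|+z⟩|² = 1/2.
Joint probability = 16/52 × 1/2 × 1/2 = 0.0769.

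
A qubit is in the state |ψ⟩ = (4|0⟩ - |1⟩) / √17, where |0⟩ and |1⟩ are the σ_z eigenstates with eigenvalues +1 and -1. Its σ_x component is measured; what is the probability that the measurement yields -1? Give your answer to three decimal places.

0.735

|-x⟩ = (|0⟩ - |1⟩)/√2, so ⟨-x|ψ⟩ = (5) / (√2·√17).
P = |5|² / 34 = 25/34.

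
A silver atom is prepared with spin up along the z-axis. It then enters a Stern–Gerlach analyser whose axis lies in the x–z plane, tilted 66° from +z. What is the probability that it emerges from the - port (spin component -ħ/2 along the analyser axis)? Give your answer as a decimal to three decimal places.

0.297

For spin-½, the probability of finding spin-up along an axis at angle θ to the initial spin direction is cos²(θ/2); spin-down is sin²(θ/2).
θ = 66°, so P = sin²(33°) ≈ 0.297.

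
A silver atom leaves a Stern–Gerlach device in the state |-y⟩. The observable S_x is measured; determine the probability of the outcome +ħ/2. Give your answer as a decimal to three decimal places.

0.500

In the S_z basis, |-y⟩ = (|+z⟩ - i|-z⟩)/√2 and |+x⟩ = (|+z⟩ + |-z⟩)/√2.
|⟨+x|-y⟩|² = 1/2.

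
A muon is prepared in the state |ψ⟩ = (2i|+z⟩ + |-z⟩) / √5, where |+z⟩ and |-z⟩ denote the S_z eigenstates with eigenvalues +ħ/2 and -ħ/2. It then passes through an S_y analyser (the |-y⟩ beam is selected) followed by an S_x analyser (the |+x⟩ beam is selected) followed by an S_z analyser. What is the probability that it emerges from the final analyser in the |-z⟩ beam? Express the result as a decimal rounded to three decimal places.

First analyser (S_y): P(|-y⟩) = |⟨-y|ψ⟩|² = 9/10.
After stage 1 the state is |-y⟩; P(|+x⟩) = |⟨+x|-y⟩|² = 1/2.
After stage 2 the state is |+x⟩; P(|-z⟩) = |⟨-z|+x⟩|² = 1/2.
Joint probability = 9/10 × 1/2 × 1/2 = 0.225.

0.225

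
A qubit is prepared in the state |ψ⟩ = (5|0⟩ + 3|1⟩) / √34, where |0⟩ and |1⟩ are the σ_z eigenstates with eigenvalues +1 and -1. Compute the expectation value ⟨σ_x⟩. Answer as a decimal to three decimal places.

0.882

⟨σ_x⟩ = 2 Re(a* b)/(|a|²+|b|²) with a = 5, b = 3.
a* b = 15, so ⟨σ_x⟩ = 30/34.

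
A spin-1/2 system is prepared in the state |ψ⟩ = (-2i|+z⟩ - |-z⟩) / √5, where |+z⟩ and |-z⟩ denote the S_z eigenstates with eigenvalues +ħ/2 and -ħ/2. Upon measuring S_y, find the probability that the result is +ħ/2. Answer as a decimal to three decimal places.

|+y⟩ = (|+z⟩ + i|-z⟩)/√2, so ⟨+y|ψ⟩ = (-i) / (√2·√5).
P = |-i|² / 10 = 1/10.

0.100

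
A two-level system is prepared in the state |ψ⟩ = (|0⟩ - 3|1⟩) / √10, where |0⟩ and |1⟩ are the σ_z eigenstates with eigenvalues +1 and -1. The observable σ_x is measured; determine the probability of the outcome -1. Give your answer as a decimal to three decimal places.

|-x⟩ = (|0⟩ - |1⟩)/√2, so ⟨-x|ψ⟩ = (4) / (√2·√10).
P = |4|² / 20 = 16/20.

0.800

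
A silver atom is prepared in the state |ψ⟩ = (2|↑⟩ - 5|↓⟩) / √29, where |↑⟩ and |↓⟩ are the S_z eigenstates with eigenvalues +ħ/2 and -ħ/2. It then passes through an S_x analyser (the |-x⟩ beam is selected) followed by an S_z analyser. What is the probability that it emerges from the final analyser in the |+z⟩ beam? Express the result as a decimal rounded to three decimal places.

First analyser (S_x): P(|-x⟩) = |⟨-x|ψ⟩|² = 49/58.
After stage 1 the state is |-x⟩; P(|+z⟩) = |⟨+z|-x⟩|² = 1/2.
Joint probability = 49/58 × 1/2 = 0.422.

0.422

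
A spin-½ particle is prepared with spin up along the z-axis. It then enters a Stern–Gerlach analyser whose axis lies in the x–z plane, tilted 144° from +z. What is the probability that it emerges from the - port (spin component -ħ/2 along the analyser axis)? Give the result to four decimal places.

For spin-½, the probability of finding spin-up along an axis at angle θ to the initial spin direction is cos²(θ/2); spin-down is sin²(θ/2).
θ = 144°, so P = sin²(72°) ≈ 0.9045.

0.9045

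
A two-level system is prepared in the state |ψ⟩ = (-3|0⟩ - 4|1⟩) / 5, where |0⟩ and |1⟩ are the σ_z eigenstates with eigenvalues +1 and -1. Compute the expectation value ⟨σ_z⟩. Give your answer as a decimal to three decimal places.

-0.280

⟨σ_z⟩ = |a|² - |b|² divided by |a|²+|b|², with a, b the |0⟩, |1⟩ amplitudes.
= (9 - 16)/25 = -7/25.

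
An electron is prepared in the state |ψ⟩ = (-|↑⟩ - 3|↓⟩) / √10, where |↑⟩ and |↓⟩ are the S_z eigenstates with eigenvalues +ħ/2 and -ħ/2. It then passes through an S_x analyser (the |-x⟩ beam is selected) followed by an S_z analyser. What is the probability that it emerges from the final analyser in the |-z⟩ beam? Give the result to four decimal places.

First analyser (S_x): P(|-x⟩) = |⟨-x|ψ⟩|² = 4/20.
After stage 1 the state is |-x⟩; P(|-z⟩) = |⟨-z|-x⟩|² = 1/2.
Joint probability = 4/20 × 1/2 = 0.1000.

0.1000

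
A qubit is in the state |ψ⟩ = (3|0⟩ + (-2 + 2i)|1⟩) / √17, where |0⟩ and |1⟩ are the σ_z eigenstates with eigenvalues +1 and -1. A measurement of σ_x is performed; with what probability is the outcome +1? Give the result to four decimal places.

0.1471

|+x⟩ = (|0⟩ + |1⟩)/√2, so ⟨+x|ψ⟩ = (1 + 2i) / (√2·√17).
P = |1 + 2i|² / 34 = 5/34.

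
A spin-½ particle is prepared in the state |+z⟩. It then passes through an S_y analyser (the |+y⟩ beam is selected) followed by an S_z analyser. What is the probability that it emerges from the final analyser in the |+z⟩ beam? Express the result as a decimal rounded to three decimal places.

First analyser (S_y): from |+z⟩, P(|+y⟩) = 1/2.
After stage 1 the state is |+y⟩; P(|+z⟩) = |⟨+z|+y⟩|² = 1/2.
Joint probability = 1/2 × 1/2 = 0.250.

0.250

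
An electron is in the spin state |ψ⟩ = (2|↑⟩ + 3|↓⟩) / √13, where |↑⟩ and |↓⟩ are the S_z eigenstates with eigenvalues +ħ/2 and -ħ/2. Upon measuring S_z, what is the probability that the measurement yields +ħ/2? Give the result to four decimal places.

The +ħ/2 outcome corresponds to |↑⟩. Its amplitude in |ψ⟩ is 2/√13.
P = |2|² / 13 = 4/13.

0.3077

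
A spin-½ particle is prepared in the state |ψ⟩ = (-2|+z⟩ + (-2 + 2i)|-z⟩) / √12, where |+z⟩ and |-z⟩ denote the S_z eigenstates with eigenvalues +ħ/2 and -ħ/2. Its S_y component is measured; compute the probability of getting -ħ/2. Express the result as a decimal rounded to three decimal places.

0.833

|-y⟩ = (|+z⟩ - i|-z⟩)/√2, so ⟨-y|ψ⟩ = (-4 - 2i) / (√2·√12).
P = |-4 - 2i|² / 24 = 20/24.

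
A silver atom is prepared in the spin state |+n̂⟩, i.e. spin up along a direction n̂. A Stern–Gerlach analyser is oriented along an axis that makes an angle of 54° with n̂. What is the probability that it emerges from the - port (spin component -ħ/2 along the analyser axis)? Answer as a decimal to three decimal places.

0.206

For spin-½, the probability of finding spin-up along an axis at angle θ to the initial spin direction is cos²(θ/2); spin-down is sin²(θ/2).
θ = 54°, so P = sin²(27°) ≈ 0.206.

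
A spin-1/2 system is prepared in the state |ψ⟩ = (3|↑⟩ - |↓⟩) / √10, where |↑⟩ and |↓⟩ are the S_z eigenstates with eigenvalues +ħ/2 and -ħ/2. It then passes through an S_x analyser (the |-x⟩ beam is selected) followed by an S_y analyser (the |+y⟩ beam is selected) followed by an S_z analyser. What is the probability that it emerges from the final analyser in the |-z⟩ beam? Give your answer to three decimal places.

0.200

First analyser (S_x): P(|-x⟩) = |⟨-x|ψ⟩|² = 16/20.
After stage 1 the state is |-x⟩; P(|+y⟩) = |⟨+y|-x⟩|² = 1/2.
After stage 2 the state is |+y⟩; P(|-z⟩) = |⟨-z|+y⟩|² = 1/2.
Joint probability = 16/20 × 1/2 × 1/2 = 0.200.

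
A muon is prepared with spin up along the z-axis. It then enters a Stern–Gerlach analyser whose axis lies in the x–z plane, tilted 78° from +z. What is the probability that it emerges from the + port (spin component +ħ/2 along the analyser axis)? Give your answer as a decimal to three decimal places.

For spin-½, the probability of finding spin-up along an axis at angle θ to the initial spin direction is cos²(θ/2); spin-down is sin²(θ/2).
θ = 78°, so P = cos²(39°) ≈ 0.604.

0.604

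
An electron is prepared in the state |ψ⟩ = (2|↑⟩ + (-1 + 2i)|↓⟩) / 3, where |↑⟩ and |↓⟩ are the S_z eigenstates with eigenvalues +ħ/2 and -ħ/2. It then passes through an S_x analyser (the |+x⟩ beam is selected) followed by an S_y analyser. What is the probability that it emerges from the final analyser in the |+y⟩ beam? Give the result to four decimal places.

First analyser (S_x): P(|+x⟩) = |⟨+x|ψ⟩|² = 5/18.
After stage 1 the state is |+x⟩; P(|+y⟩) = |⟨+y|+x⟩|² = 1/2.
Joint probability = 5/18 × 1/2 = 0.1389.

0.1389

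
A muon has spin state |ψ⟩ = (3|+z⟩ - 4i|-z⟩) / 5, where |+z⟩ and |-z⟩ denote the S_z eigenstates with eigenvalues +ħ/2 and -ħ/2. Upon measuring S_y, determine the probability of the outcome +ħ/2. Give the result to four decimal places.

0.0200

|+y⟩ = (|+z⟩ + i|-z⟩)/√2, so ⟨+y|ψ⟩ = (-1) / (√2·5).
P = |-1|² / 50 = 1/50.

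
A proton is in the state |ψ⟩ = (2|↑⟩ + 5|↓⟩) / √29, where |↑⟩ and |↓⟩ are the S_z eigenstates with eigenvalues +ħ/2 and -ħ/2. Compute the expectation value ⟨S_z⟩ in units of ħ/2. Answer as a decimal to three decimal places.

-0.724

⟨σ_z⟩ = |a|² - |b|² divided by |a|²+|b|², with a, b the |↑⟩, |↓⟩ amplitudes.
= (4 - 25)/29 = -21/29.
⟨S_z⟩ = (ħ/2)·⟨σ_z⟩.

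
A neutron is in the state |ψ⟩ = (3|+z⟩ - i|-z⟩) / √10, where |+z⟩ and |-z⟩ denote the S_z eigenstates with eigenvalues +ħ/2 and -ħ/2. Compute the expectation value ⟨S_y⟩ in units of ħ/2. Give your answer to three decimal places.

-0.600

⟨σ_y⟩ = 2 Im(a* b)/(|a|²+|b|²) with a = 3, b = -i.
a* b = -3i, so ⟨σ_y⟩ = -6/10.
⟨S_y⟩ = (ħ/2)·⟨σ_y⟩.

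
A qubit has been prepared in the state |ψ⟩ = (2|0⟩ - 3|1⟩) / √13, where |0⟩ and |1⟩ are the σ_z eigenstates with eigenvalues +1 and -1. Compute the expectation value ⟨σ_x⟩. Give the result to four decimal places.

-0.9231

⟨σ_x⟩ = 2 Re(a* b)/(|a|²+|b|²) with a = 2, b = -3.
a* b = -6, so ⟨σ_x⟩ = -12/13.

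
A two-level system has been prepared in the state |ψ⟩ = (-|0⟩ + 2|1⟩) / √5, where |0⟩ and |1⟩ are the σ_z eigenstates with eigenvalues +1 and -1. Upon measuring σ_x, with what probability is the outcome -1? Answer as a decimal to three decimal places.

0.900

|-x⟩ = (|0⟩ - |1⟩)/√2, so ⟨-x|ψ⟩ = (-3) / (√2·√5).
P = |-3|² / 10 = 9/10.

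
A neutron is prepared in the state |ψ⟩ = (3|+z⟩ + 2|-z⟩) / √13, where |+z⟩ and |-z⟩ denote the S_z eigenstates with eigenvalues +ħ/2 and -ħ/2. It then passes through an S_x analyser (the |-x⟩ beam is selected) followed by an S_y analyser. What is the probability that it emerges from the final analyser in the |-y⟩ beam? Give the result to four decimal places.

0.0192

First analyser (S_x): P(|-x⟩) = |⟨-x|ψ⟩|² = 1/26.
After stage 1 the state is |-x⟩; P(|-y⟩) = |⟨-y|-x⟩|² = 1/2.
Joint probability = 1/26 × 1/2 = 0.0192.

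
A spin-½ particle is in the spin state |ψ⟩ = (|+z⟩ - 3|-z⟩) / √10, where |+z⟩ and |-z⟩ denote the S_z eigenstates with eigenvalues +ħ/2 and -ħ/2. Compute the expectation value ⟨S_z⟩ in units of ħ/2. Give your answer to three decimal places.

-0.800

⟨σ_z⟩ = |a|² - |b|² divided by |a|²+|b|², with a, b the |+z⟩, |-z⟩ amplitudes.
= (1 - 9)/10 = -8/10.
⟨S_z⟩ = (ħ/2)·⟨σ_z⟩.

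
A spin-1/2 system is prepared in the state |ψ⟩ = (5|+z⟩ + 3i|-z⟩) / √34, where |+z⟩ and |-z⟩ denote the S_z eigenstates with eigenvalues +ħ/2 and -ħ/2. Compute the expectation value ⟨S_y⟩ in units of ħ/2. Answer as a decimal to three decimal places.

0.882

⟨σ_y⟩ = 2 Im(a* b)/(|a|²+|b|²) with a = 5, b = 3i.
a* b = 15i, so ⟨σ_y⟩ = 30/34.
⟨S_y⟩ = (ħ/2)·⟨σ_y⟩.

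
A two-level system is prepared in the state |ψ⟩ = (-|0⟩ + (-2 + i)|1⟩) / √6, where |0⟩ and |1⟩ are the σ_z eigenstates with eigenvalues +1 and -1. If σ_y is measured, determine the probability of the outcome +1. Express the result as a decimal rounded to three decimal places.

|+y⟩ = (|0⟩ + i|1⟩)/√2, so ⟨+y|ψ⟩ = (2i) / (√2·√6).
P = |2i|² / 12 = 4/12.

0.333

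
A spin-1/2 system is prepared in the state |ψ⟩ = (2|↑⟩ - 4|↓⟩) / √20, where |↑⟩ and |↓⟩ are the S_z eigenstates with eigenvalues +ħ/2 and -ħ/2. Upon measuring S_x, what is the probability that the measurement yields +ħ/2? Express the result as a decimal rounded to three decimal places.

|+x⟩ = (|↑⟩ + |↓⟩)/√2, so ⟨+x|ψ⟩ = (-2) / (√2·√20).
P = |-2|² / 40 = 4/40.

0.100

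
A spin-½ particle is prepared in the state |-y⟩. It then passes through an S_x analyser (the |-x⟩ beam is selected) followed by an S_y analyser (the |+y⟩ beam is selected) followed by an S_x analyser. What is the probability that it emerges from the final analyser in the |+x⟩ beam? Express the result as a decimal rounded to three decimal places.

0.125

First analyser (S_x): from |-y⟩, P(|-x⟩) = 1/2.
After stage 1 the state is |-x⟩; P(|+y⟩) = |⟨+y|-x⟩|² = 1/2.
After stage 2 the state is |+y⟩; P(|+x⟩) = |⟨+x|+y⟩|² = 1/2.
Joint probability = 1/2 × 1/2 × 1/2 = 0.125.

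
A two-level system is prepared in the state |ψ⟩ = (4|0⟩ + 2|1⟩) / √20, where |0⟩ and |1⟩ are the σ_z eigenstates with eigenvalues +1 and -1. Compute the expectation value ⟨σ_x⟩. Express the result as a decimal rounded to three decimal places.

⟨σ_x⟩ = 2 Re(a* b)/(|a|²+|b|²) with a = 4, b = 2.
a* b = 8, so ⟨σ_x⟩ = 16/20.

0.800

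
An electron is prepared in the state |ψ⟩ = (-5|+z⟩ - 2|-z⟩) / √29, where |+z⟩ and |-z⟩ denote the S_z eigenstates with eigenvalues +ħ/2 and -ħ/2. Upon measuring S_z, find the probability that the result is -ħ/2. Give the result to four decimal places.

0.1379

The -ħ/2 outcome corresponds to |-z⟩. Its amplitude in |ψ⟩ is -2/√29.
P = |-2|² / 29 = 4/29.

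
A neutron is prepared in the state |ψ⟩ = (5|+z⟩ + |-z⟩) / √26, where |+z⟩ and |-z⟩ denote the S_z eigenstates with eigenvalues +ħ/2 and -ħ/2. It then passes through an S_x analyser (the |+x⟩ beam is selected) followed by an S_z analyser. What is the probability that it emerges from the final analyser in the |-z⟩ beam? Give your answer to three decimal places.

0.346

First analyser (S_x): P(|+x⟩) = |⟨+x|ψ⟩|² = 36/52.
After stage 1 the state is |+x⟩; P(|-z⟩) = |⟨-z|+x⟩|² = 1/2.
Joint probability = 36/52 × 1/2 = 0.346.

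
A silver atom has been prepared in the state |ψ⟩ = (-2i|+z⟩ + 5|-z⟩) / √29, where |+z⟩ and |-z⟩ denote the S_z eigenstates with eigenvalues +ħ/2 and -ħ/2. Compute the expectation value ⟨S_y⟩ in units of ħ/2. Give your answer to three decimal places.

0.690

⟨σ_y⟩ = 2 Im(a* b)/(|a|²+|b|²) with a = -2i, b = 5.
a* b = 10i, so ⟨σ_y⟩ = 20/29.
⟨S_y⟩ = (ħ/2)·⟨σ_y⟩.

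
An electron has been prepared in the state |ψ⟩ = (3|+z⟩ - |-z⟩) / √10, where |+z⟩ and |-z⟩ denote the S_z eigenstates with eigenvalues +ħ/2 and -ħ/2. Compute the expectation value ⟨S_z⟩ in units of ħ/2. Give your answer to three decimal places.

⟨σ_z⟩ = |a|² - |b|² divided by |a|²+|b|², with a, b the |+z⟩, |-z⟩ amplitudes.
= (9 - 1)/10 = 8/10.
⟨S_z⟩ = (ħ/2)·⟨σ_z⟩.

0.800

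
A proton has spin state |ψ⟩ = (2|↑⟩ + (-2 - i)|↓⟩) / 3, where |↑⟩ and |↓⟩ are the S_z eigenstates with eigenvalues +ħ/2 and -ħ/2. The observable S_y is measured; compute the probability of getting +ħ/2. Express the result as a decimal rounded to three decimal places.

|+y⟩ = (|↑⟩ + i|↓⟩)/√2, so ⟨+y|ψ⟩ = (1 + 2i) / (√2·3).
P = |1 + 2i|² / 18 = 5/18.

0.278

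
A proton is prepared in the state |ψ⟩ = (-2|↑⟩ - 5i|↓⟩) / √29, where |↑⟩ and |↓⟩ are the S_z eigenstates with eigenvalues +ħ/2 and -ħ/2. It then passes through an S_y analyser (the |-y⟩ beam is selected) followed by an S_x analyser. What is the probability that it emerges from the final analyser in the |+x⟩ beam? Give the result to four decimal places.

First analyser (S_y): P(|-y⟩) = |⟨-y|ψ⟩|² = 9/58.
After stage 1 the state is |-y⟩; P(|+x⟩) = |⟨+x|-y⟩|² = 1/2.
Joint probability = 9/58 × 1/2 = 0.0776.

0.0776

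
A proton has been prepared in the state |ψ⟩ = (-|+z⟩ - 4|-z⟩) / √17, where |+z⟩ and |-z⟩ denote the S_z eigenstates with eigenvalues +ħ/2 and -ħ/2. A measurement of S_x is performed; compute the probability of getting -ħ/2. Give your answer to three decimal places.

0.265

|-x⟩ = (|+z⟩ - |-z⟩)/√2, so ⟨-x|ψ⟩ = (3) / (√2·√17).
P = |3|² / 34 = 9/34.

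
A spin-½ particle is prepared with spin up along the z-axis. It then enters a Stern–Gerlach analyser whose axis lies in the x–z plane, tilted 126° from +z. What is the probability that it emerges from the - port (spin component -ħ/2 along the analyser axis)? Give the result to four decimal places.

For spin-½, the probability of finding spin-up along an axis at angle θ to the initial spin direction is cos²(θ/2); spin-down is sin²(θ/2).
θ = 126°, so P = sin²(63°) ≈ 0.7939.

0.7939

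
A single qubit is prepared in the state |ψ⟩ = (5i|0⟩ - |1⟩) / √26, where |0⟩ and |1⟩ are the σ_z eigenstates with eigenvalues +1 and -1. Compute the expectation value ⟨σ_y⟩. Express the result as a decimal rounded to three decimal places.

⟨σ_y⟩ = 2 Im(a* b)/(|a|²+|b|²) with a = 5i, b = -1.
a* b = 5i, so ⟨σ_y⟩ = 10/26.

0.385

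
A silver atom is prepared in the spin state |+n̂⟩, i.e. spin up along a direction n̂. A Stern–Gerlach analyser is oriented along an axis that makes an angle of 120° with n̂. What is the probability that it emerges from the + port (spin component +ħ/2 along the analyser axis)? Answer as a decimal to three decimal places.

0.250

For spin-½, the probability of finding spin-up along an axis at angle θ to the initial spin direction is cos²(θ/2); spin-down is sin²(θ/2).
θ = 120°, so P = cos²(60°) ≈ 0.250.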